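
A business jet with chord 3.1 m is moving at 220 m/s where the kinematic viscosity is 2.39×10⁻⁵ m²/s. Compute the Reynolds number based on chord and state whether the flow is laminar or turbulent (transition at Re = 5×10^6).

Re = v·c/ν = 220 × 3.1 / (2.39×10⁻⁵) = 2.85×10^7
Since 2.85×10^7 > 5×10^6, the flow is turbulent.

Re = 2.85×10^7 (turbulent)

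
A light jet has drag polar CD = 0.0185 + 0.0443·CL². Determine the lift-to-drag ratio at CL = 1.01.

L/D = 15.9

CD = 0.0185 + 0.0443 × 1.01² = 0.06369
L/D = CL/CD = 1.01 / 0.06369 = 15.9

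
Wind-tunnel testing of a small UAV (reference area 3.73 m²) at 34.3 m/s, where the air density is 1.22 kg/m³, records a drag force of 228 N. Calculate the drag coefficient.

CD = 0.0852

From D = ½ρv²S·CD, rearranging gives CD = 2D/(ρv²S).
CD = 2 × 228 / (1.22 × 34.3² × 3.73) = 0.0852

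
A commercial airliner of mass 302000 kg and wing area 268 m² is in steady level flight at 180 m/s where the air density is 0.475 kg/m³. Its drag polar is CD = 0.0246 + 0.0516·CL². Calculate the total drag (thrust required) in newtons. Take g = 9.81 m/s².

Weight W = mg = 302000 × 9.81 = 2.9626×10^6 N; in level flight L = W.
q = ½ρv² = ½ × 0.475 × 180² = 7695 Pa.
CL = 2W/(ρv²S) = 2×2.9626×10^6/(0.475×180²×268) = 1.437.
CD = 0.0246 + 0.0516 × 1.437² = 0.1311.
D = q·S·CD = 7695 × 268 × 0.1311 = 2.703×10^5 N

D = 2.7×10^5 N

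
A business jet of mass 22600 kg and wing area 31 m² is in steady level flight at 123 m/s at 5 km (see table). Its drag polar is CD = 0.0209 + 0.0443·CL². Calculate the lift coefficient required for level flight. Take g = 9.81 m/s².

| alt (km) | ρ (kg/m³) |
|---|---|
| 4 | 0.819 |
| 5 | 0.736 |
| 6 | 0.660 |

CL = 1.28

At 5 km, from the table: ρ = 0.736 kg/m³.
Weight W = mg = 22600 × 9.81 = 2.2171×10^5 N; in level flight L = W.
Dynamic pressure q = 0.5 × 0.736 × 123² = 5567 Pa.
Required CL = L/(qS) = 2.2171×10^5/(5567·31) = 1.285.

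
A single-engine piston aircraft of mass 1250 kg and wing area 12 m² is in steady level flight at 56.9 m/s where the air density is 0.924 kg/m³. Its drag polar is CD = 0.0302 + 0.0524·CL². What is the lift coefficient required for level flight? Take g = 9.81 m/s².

Level flight ⇒ L = W = m·g = 1250 × 9.81 = 12262 N.
q = ½ρv² = ½ × 0.924 × 56.9² = 1496 Pa.
CL = 2W/(ρv²S) = 2×12262/(0.924×56.9²×12) = 0.6832.

CL = 0.683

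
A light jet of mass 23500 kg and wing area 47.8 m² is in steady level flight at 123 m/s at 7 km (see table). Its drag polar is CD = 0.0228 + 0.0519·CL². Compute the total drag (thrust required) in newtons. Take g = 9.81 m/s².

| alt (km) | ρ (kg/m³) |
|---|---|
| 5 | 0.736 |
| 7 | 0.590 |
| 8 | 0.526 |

D = 17800 N

At 7 km, from the table: ρ = 0.590 kg/m³.
Level flight ⇒ L = W = m·g = 23500 × 9.81 = 2.3054×10^5 N.
q = ½ρv² = ½ × 0.59 × 123² = 4463 Pa.
CL = W/(q·S) = 2.3054×10^5 / (4463 × 47.8) = 1.081.
CD = 0.0228 + 0.0519 × 1.081² = 0.08341.
D = q·S·CD = 4463 × 47.8 × 0.08341 = 17790 N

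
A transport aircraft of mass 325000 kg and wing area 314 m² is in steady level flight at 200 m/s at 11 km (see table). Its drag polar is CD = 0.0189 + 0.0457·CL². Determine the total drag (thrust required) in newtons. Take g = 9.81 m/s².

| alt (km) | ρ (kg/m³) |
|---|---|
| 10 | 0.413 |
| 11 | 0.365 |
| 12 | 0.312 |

D = 2.46×10^5 N

At 11 km, from the table: ρ = 0.365 kg/m³.
Level flight ⇒ L = W = m·g = 325000 × 9.81 = 3.1882×10^6 N.
q = ½ρv² = ½ × 0.365 × 200² = 7300 Pa.
Required CL = L/(qS) = 3.1882×10^6/(7300·314) = 1.391.
CD = 0.0189 + 0.0457 × 1.391² = 0.1073.
D = q·S·CD = 7300 × 314 × 0.1073 = 2.46×10^5 N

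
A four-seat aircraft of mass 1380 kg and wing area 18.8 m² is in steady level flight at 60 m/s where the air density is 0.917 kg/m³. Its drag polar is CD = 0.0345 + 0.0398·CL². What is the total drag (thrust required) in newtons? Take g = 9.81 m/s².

In steady level flight, lift balances weight: W = mg = 1380 × 9.81 = 13538 N.
Dynamic pressure q = 0.5 × 0.917 × 60² = 1651 Pa.
CL = W/(q·S) = 13538 / (1651 × 18.8) = 0.4363.
CD = 0.0345 + 0.0398 × 0.4363² = 0.04207.
D = q·S·CD = 1651 × 18.8 × 0.04207 = 1306 N

D = 1310 N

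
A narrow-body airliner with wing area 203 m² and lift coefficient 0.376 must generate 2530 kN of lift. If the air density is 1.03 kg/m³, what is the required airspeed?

v = 254 m/s

L = ½ρv²S·CL ⇒ v = √(2L/(ρ·S·CL))
v = √(2 × 2.53×10^6 / (1.03 × 203 × 0.376)) = √64360 = 254 m/s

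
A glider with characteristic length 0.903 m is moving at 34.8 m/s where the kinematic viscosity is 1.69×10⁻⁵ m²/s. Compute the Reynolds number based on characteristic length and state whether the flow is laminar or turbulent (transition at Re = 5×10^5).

Re = 1.86×10^6 (turbulent)

Re = v·c/ν = 34.8 × 0.903 / (1.69×10⁻⁵) = 1.86×10^6
Since 1.86×10^6 > 5×10^5, the flow is turbulent.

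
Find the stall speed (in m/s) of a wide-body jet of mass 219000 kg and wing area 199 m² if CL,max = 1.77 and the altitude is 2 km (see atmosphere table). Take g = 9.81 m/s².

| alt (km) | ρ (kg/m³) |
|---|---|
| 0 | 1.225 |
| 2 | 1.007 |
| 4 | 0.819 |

V_stall = 110 m/s

At 2 km, from the table: ρ = 1.007 kg/m³.
Stall occurs when L = W at CL,max. W = mg = 219000 × 9.81 = 2.148×10^6 N.
V_stall = √(2W/(ρ·S·CL,max)) = √(2 × 2.148×10^6 / (1.007 × 199 × 1.77))
V_stall = √12110 = 110 m/s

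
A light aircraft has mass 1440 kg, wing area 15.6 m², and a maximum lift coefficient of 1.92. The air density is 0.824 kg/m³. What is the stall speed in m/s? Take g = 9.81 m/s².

V_stall = 33.8 m/s

Weight W = mg = 1440 × 9.81 = 14130 N.
V_stall = √(2W/(ρ·S·CL,max)) = √(2 × 14130 / (0.824 × 15.6 × 1.92))
V_stall = √1145 = 33.8 m/s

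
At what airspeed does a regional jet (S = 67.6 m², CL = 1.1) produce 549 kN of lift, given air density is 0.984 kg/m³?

L = ½ρv²S·CL ⇒ v = √(2L/(ρ·S·CL))
v = √(2 × 5.49×10^5 / (0.984 × 67.6 × 1.1)) = √15010 = 122 m/s

v = 122 m/s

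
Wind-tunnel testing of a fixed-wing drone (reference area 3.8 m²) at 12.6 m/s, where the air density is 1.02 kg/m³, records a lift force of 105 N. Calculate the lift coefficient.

From L = ½ρv²S·CL, rearranging gives CL = 2L/(ρv²S).
CL = 2 × 105 / (1.02 × 12.6² × 3.8) = 0.341

CL = 0.341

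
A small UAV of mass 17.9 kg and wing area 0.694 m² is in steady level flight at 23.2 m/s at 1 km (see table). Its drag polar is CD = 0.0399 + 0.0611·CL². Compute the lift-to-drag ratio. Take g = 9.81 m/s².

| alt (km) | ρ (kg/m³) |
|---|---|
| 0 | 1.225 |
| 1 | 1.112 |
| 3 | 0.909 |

L/D = 10.1

At 1 km, from the table: ρ = 1.112 kg/m³.
Level flight ⇒ L = W = m·g = 17.9 × 9.81 = 175.6 N.
Dynamic pressure q = 0.5 × 1.112 × 23.2² = 299.3 Pa.
CL = W/(q·S) = 175.6 / (299.3 × 0.694) = 0.8455.
CD = 0.0399 + 0.0611 × 0.8455² = 0.08358.
L/D = CL/CD = 0.8455 / 0.08358 = 10.1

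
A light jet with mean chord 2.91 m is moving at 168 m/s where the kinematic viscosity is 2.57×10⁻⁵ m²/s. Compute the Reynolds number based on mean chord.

Re = v·c/ν = 168 × 2.91 / (2.57×10⁻⁵) = 1.9×10^7

Re = 1.9×10^7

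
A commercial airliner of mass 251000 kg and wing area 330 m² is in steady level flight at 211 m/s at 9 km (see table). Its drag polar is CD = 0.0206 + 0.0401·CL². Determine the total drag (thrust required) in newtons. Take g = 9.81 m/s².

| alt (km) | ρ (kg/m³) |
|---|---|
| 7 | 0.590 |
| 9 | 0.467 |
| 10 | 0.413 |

D = 1.42×10^5 N

At 9 km, from the table: ρ = 0.467 kg/m³.
Weight W = mg = 251000 × 9.81 = 2.4623×10^6 N; in level flight L = W.
Dynamic pressure q = 0.5 × 0.467 × 211² = 10400 Pa.
Required CL = L/(qS) = 2.4623×10^6/(10400·330) = 0.7178.
CD = 0.0206 + 0.0401 × 0.7178² = 0.04126.
D = q·S·CD = 10400 × 330 × 0.04126 = 1.415×10^5 N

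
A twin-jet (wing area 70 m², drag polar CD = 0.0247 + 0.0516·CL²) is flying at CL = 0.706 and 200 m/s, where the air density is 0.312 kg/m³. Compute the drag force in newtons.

CD = 0.0247 + 0.0516 × 0.706² = 0.05042
D = ½ρv²S·CD = ½ × 0.312 × 200² × 70 × 0.05042 = 22000 N

D = 22000 N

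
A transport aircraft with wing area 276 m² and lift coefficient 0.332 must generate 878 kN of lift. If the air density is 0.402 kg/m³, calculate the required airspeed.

L = ½ρv²S·CL ⇒ v = √(2L/(ρ·S·CL))
v = √(2 × 8.78×10^5 / (0.402 × 276 × 0.332)) = √47670 = 218 m/s

v = 218 m/s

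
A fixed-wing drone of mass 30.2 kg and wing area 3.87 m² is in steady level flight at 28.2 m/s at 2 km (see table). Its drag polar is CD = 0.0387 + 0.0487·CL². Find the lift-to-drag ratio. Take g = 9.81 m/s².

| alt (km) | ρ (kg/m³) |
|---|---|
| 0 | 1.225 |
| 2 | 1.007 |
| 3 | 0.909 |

L/D = 4.72

At 2 km, from the table: ρ = 1.007 kg/m³.
Weight W = mg = 30.2 × 9.81 = 296.26 N; in level flight L = W.
Dynamic pressure q = 0.5 × 1.007 × 28.2² = 400.4 Pa.
CL = W/(q·S) = 296.26 / (400.4 × 3.87) = 0.1912.
CD = 0.0387 + 0.0487 × 0.1912² = 0.04048.
L/D = CL/CD = 0.1912 / 0.04048 = 4.72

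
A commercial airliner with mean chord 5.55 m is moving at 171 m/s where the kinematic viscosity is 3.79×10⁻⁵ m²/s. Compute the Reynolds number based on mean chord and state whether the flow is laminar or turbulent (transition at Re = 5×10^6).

Re = 2.5×10^7 (turbulent)

Re = v·c/ν = 171 × 5.55 / (3.79×10⁻⁵) = 2.5×10^7
Since 2.5×10^7 > 5×10^6, the flow is turbulent.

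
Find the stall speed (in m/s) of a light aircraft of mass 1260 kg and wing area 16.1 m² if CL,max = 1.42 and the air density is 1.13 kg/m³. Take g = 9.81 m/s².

V_stall = 30.9 m/s

Stall occurs when L = W at CL,max. W = mg = 1260 × 9.81 = 12360 N.
V_stall = √(2W/(ρ·S·CL,max)) = √(2 × 12360 / (1.13 × 16.1 × 1.42))
V_stall = √956.9 = 30.9 m/s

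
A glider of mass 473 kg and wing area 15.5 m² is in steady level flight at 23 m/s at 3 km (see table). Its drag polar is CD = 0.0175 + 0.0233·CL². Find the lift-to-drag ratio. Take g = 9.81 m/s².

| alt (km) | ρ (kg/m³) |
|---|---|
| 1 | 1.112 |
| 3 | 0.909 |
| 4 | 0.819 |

L/D = 23.2

At 3 km, from the table: ρ = 0.909 kg/m³.
Weight W = mg = 473 × 9.81 = 4640.1 N; in level flight L = W.
Dynamic pressure q = 0.5 × 0.909 × 23² = 240.4 Pa.
CL = W/(q·S) = 4640.1 / (240.4 × 15.5) = 1.245.
CD = 0.0175 + 0.0233 × 1.245² = 0.05362.
L/D = CL/CD = 1.245 / 0.05362 = 23.2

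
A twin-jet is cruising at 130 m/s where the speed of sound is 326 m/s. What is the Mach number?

M = 0.399

M = v/a = 130 / 326 = 0.399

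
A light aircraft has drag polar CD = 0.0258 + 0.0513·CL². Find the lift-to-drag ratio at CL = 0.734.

CD = 0.0258 + 0.0513 × 0.734² = 0.05344
L/D = CL/CD = 0.734 / 0.05344 = 13.7

L/D = 13.7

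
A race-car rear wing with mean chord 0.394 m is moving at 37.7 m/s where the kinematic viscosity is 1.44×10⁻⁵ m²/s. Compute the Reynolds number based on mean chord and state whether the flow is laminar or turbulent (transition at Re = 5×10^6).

Re = 1.03×10^6 (laminar)

Re = v·c/ν = 37.7 × 0.394 / (1.44×10⁻⁵) = 1.03×10^6
Since 1.03×10^6 < 5×10^6, the flow is laminar.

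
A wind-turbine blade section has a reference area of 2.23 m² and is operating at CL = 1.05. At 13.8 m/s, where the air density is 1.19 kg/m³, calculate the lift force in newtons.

L = 265 N

Dynamic pressure q = ½ρv² = ½ × 1.19 × 13.8² = 113.3 Pa.
L = q·S·CL = 113.3 × 2.23 × 1.05 = 265 N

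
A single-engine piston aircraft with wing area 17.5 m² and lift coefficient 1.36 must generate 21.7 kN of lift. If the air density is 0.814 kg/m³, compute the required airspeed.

v = 47.3 m/s

L = ½ρv²S·CL ⇒ v = √(2L/(ρ·S·CL))
v = √(2 × 21700 / (0.814 × 17.5 × 1.36)) = √2240 = 47.3 m/s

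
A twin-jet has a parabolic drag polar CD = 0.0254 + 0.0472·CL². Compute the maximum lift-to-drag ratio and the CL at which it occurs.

(L/D)max = 14.4, at CL = 0.734

For CD = CD0 + K·CL², (L/D)max occurs at CL* = √(CD0/K) and equals 1/(2√(K·CD0)).
(L/D)max = 1/(2√(0.0472 × 0.0254)) = 1/(2 × 0.03462) = 14.4
CL* = √(0.0254/0.0472) = 0.734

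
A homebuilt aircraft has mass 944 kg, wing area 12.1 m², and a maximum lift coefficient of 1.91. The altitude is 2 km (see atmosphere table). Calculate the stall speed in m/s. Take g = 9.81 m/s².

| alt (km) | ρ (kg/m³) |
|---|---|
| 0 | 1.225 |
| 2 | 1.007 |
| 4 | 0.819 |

At 2 km, from the table: ρ = 1.007 kg/m³.
At stall, lift equals weight: L = W = m·g = 944 × 9.81 = 9261 N.
From L = ½ρV²S·CL,max = W: V_stall = √(2W/(ρSCL,max)) = √(2·9261/(1.007·12.1·1.91))
V_stall = √795.8 = 28.2 m/s

V_stall = 28.2 m/s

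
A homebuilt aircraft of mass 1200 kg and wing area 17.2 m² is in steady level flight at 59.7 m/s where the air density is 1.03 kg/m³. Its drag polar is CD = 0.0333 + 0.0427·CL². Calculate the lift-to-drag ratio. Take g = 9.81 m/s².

Level flight ⇒ L = W = m·g = 1200 × 9.81 = 11772 N.
Dynamic pressure q = 0.5 × 1.03 × 59.7² = 1836 Pa.
CL = 2W/(ρv²S) = 2×11772/(1.03×59.7²×17.2) = 0.3729.
CD = 0.0333 + 0.0427 × 0.3729² = 0.03924.
L/D = CL/CD = 0.3729 / 0.03924 = 9.5

L/D = 9.5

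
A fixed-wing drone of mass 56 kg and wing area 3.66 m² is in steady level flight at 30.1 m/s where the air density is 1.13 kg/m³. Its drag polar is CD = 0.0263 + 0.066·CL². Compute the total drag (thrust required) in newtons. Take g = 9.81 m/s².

Weight W = mg = 56 × 9.81 = 549.36 N; in level flight L = W.
q = ½ρv² = ½ × 1.13 × 30.1² = 511.9 Pa.
CL = 2W/(ρv²S) = 2×549.36/(1.13×30.1²×3.66) = 0.2932.
CD = 0.0263 + 0.066 × 0.2932² = 0.03197.
D = q·S·CD = 511.9 × 3.66 × 0.03197 = 59.91 N

D = 59.9 N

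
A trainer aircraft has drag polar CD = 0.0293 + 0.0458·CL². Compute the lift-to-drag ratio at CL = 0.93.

L/D = 13.5

CD = 0.0293 + 0.0458 × 0.93² = 0.06891
L/D = CL/CD = 0.93 / 0.06891 = 13.5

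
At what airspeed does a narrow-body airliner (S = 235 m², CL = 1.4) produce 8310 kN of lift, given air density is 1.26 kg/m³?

L = ½ρv²S·CL ⇒ v = √(2L/(ρ·S·CL))
v = √(2 × 8.31×10^6 / (1.26 × 235 × 1.4)) = √40090 = 200 m/s

v = 200 m/s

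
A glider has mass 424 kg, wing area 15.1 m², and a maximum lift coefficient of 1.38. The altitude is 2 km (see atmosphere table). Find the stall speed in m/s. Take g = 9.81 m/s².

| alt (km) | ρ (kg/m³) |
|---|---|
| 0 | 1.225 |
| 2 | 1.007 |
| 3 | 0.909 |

At 2 km, from the table: ρ = 1.007 kg/m³.
Stall occurs when L = W at CL,max. W = mg = 424 × 9.81 = 4159 N.
From L = ½ρV²S·CL,max = W: V_stall = √(2W/(ρSCL,max)) = √(2·4159/(1.007·15.1·1.38))
V_stall = √396.4 = 19.9 m/s

V_stall = 19.9 m/s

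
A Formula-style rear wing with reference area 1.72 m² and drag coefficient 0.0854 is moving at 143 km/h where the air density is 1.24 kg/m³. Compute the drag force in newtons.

Convert speed: v = 143 km/h ÷ 3.6 = 39.72 m/s.
Dynamic pressure q = ½ρv² = ½ × 1.24 × 39.72² = 978.3 Pa.
D = q·S·CD = 978.3 × 1.72 × 0.0854 = 144 N

D = 144 N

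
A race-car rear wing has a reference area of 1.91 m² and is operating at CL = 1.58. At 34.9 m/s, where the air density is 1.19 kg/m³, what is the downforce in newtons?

Dynamic pressure q = ½ρv² = ½ × 1.19 × 34.9² = 724.7 Pa.
L = q·S·CL = 724.7 × 1.91 × 1.58 = 2190 N

L = 2190 N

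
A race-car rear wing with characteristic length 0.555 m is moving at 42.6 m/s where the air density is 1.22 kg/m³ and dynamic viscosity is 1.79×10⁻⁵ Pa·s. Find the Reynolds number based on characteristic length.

Re = 1.61×10^6

Re = ρ·v·c/μ = 1.22 × 42.6 × 0.555 / (1.79×10⁻⁵) = 1.61×10^6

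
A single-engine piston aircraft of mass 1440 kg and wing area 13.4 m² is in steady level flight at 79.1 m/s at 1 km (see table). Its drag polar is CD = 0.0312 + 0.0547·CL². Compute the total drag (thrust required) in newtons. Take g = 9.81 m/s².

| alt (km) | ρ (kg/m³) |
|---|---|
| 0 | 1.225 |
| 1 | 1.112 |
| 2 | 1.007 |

At 1 km, from the table: ρ = 1.112 kg/m³.
Weight W = mg = 1440 × 9.81 = 14126 N; in level flight L = W.
q = ½ρv² = ½ × 1.112 × 79.1² = 3479 Pa.
Required CL = L/(qS) = 14126/(3479·13.4) = 0.303.
CD = 0.0312 + 0.0547 × 0.303² = 0.03622.
D = q·S·CD = 3479 × 13.4 × 0.03622 = 1689 N

D = 1690 N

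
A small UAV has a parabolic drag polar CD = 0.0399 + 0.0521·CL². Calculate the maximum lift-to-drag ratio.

For CD = CD0 + K·CL², (L/D)max occurs at CL* = √(CD0/K) and equals 1/(2√(K·CD0)).
(L/D)max = 1/(2√(0.0521 × 0.0399)) = 1/(2 × 0.04559) = 11

(L/D)max = 11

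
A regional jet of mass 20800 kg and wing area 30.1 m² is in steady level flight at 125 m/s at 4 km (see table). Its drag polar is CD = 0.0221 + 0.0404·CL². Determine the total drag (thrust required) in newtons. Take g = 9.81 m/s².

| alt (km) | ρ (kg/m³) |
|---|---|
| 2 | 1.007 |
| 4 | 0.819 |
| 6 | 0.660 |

D = 13000 N

At 4 km, from the table: ρ = 0.819 kg/m³.
In steady level flight, lift balances weight: W = mg = 20800 × 9.81 = 2.0405×10^5 N.
Dynamic pressure q = 0.5 × 0.819 × 125² = 6398 Pa.
Required CL = L/(qS) = 2.0405×10^5/(6398·30.1) = 1.059.
CD = 0.0221 + 0.0404 × 1.059² = 0.06745.
D = q·S·CD = 6398 × 30.1 × 0.06745 = 12990 N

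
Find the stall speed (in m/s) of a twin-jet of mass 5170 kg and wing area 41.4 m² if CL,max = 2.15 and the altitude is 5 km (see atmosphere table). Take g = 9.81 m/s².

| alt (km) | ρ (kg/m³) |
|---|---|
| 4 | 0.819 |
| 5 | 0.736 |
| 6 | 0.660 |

V_stall = 39.3 m/s

At 5 km, from the table: ρ = 0.736 kg/m³.
Weight W = mg = 5170 × 9.81 = 50720 N.
V_stall = √(2W/(ρ·S·CL,max)) = √(2 × 50720 / (0.736 × 41.4 × 2.15))
V_stall = √1548 = 39.3 m/s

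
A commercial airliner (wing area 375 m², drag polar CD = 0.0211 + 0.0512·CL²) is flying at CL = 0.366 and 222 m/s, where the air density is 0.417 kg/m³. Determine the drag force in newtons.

CD = 0.0211 + 0.0512 × 0.366² = 0.02796
D = ½ρv²S·CD = ½ × 0.417 × 222² × 375 × 0.02796 = 1.08×10^5 N

D = 1.08×10^5 N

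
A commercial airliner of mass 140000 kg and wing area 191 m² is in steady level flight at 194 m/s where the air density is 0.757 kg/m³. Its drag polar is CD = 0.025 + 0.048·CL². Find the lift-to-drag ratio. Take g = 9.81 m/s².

L/D = 13.6

In steady level flight, lift balances weight: W = mg = 140000 × 9.81 = 1.3734×10^6 N.
Dynamic pressure q = 0.5 × 0.757 × 194² = 14250 Pa.
CL = W/(q·S) = 1.3734×10^6 / (14250 × 191) = 0.5048.
CD = 0.025 + 0.048 × 0.5048² = 0.03723.
L/D = CL/CD = 0.5048 / 0.03723 = 13.6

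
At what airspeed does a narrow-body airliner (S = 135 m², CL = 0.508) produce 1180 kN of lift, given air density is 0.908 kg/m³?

L = ½ρv²S·CL ⇒ v = √(2L/(ρ·S·CL))
v = √(2 × 1.18×10^6 / (0.908 × 135 × 0.508)) = √37900 = 195 m/s

v = 195 m/s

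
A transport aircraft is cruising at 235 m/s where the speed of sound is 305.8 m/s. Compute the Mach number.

M = 0.768

M = v/a = 235 / 305.8 = 0.768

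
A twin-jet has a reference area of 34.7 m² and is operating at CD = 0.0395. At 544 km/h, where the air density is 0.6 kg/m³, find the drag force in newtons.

D = 9390 N

Convert speed: v = 544 km/h ÷ 3.6 = 151.1 m/s.
D = ½ρv²S·CD = ½ × 0.6 × 151.1² × 34.7 × 0.0395 = 9390 N ≈ 9.39 kN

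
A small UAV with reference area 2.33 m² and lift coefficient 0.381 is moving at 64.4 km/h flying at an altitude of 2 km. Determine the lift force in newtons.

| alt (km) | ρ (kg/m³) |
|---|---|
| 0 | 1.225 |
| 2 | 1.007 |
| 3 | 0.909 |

At 2 km, from the table: ρ = 1.007 kg/m³.
Convert speed: v = 64.4 km/h ÷ 3.6 = 17.89 m/s.
L = ½ρv²S·CL = ½ × 1.007 × 17.89² × 2.33 × 0.381 = 143 N

L = 143 N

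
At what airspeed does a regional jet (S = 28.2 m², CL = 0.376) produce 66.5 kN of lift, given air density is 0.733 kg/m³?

L = ½ρv²S·CL ⇒ v = √(2L/(ρ·S·CL))
v = √(2 × 66500 / (0.733 × 28.2 × 0.376)) = √17110 = 131 m/s

v = 131 m/s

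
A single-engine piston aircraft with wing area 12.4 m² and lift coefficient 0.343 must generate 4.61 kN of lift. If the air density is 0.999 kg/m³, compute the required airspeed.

L = ½ρv²S·CL ⇒ v = √(2L/(ρ·S·CL))
v = √(2 × 4610 / (0.999 × 12.4 × 0.343)) = √2170 = 46.6 m/s

v = 46.6 m/s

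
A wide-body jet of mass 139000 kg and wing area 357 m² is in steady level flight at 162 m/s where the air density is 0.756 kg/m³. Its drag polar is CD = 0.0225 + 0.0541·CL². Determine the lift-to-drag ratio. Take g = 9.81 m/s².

L/D = 12.6

Weight W = mg = 139000 × 9.81 = 1.3636×10^6 N; in level flight L = W.
Dynamic pressure q = 0.5 × 0.756 × 162² = 9920 Pa.
Required CL = L/(qS) = 1.3636×10^6/(9920·357) = 0.385.
CD = 0.0225 + 0.0541 × 0.385² = 0.03052.
L/D = CL/CD = 0.385 / 0.03052 = 12.6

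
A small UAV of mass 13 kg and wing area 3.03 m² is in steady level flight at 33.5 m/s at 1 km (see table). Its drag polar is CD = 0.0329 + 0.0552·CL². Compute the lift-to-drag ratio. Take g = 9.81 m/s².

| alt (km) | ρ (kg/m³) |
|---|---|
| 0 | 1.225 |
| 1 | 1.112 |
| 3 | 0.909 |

At 1 km, from the table: ρ = 1.112 kg/m³.
In steady level flight, lift balances weight: W = mg = 13 × 9.81 = 127.53 N.
Dynamic pressure q = 0.5 × 1.112 × 33.5² = 624 Pa.
Required CL = L/(qS) = 127.53/(624·3.03) = 0.06745.
CD = 0.0329 + 0.0552 × 0.06745² = 0.03315.
L/D = CL/CD = 0.06745 / 0.03315 = 2.03

L/D = 2.03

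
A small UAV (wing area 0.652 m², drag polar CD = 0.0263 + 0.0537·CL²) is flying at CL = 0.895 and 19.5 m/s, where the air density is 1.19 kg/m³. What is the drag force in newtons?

D = 10.2 N

CD = 0.0263 + 0.0537 × 0.895² = 0.06932
D = ½ρv²S·CD = ½ × 1.19 × 19.5² × 0.652 × 0.06932 = 10.2 N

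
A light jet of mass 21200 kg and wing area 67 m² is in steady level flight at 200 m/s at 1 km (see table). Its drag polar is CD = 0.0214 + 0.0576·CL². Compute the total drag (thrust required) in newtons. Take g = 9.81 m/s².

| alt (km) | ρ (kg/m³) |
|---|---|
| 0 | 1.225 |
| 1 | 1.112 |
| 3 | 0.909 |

D = 33600 N

At 1 km, from the table: ρ = 1.112 kg/m³.
In steady level flight, lift balances weight: W = mg = 21200 × 9.81 = 2.0797×10^5 N.
q = ½ρv² = ½ × 1.112 × 200² = 22240 Pa.
Required CL = L/(qS) = 2.0797×10^5/(22240·67) = 0.1396.
CD = 0.0214 + 0.0576 × 0.1396² = 0.02252.
D = q·S·CD = 22240 × 67 × 0.02252 = 33560 N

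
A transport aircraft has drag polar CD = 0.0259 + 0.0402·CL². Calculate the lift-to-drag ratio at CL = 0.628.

L/D = 15

CD = 0.0259 + 0.0402 × 0.628² = 0.04175
L/D = CL/CD = 0.628 / 0.04175 = 15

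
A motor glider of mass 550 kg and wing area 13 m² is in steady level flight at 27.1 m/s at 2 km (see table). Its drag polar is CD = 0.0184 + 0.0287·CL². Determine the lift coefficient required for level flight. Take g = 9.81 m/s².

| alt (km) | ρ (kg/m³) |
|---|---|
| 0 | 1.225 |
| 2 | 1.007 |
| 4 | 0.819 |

CL = 1.12

At 2 km, from the table: ρ = 1.007 kg/m³.
In steady level flight, lift balances weight: W = mg = 550 × 9.81 = 5395.5 N.
q = ½ρv² = ½ × 1.007 × 27.1² = 369.8 Pa.
Required CL = L/(qS) = 5395.5/(369.8·13) = 1.122.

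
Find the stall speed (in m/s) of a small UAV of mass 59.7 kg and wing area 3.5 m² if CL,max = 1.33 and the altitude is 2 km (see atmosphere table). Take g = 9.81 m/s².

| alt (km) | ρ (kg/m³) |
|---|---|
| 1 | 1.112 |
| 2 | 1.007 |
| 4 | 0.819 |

V_stall = 15.8 m/s

At 2 km, from the table: ρ = 1.007 kg/m³.
Stall occurs when L = W at CL,max. W = mg = 59.7 × 9.81 = 585.7 N.
V_stall = √(2W/(ρ·S·CL,max)) = √(2 × 585.7 / (1.007 × 3.5 × 1.33))
V_stall = √249.9 = 15.8 m/s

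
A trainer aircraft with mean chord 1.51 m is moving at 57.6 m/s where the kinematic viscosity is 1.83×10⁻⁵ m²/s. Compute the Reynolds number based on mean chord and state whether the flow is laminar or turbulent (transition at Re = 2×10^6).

Re = v·c/ν = 57.6 × 1.51 / (1.83×10⁻⁵) = 4.75×10^6
Since 4.75×10^6 > 2×10^6, the flow is turbulent.

Re = 4.75×10^6 (turbulent)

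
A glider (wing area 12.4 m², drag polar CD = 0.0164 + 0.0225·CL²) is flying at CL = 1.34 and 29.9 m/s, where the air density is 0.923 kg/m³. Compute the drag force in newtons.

D = 291 N

CD = 0.0164 + 0.0225 × 1.34² = 0.0568
D = ½ρv²S·CD = ½ × 0.923 × 29.9² × 12.4 × 0.0568 = 291 N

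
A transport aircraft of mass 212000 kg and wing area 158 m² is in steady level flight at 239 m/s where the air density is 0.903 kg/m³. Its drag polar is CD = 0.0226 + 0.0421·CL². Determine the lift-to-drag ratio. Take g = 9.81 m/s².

L/D = 15.2

Level flight ⇒ L = W = m·g = 212000 × 9.81 = 2.0797×10^6 N.
q = ½ρv² = ½ × 0.903 × 239² = 25790 Pa.
CL = 2W/(ρv²S) = 2×2.0797×10^6/(0.903×239²×158) = 0.5104.
CD = 0.0226 + 0.0421 × 0.5104² = 0.03357.
L/D = CL/CD = 0.5104 / 0.03357 = 15.2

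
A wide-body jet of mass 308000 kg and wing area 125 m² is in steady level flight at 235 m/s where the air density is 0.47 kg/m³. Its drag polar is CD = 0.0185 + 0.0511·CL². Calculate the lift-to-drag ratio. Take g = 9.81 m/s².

L/D = 9.51

Level flight ⇒ L = W = m·g = 308000 × 9.81 = 3.0215×10^6 N.
q = ½ρv² = ½ × 0.47 × 235² = 12980 Pa.
CL = 2W/(ρv²S) = 2×3.0215×10^6/(0.47×235²×125) = 1.863.
CD = 0.0185 + 0.0511 × 1.863² = 0.1958.
L/D = CL/CD = 1.863 / 0.1958 = 9.51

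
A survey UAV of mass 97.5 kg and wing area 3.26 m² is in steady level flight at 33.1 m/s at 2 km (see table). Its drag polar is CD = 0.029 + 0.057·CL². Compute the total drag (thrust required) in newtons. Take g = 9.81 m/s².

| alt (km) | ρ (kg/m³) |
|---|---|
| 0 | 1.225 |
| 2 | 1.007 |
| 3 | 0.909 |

At 2 km, from the table: ρ = 1.007 kg/m³.
Weight W = mg = 97.5 × 9.81 = 956.48 N; in level flight L = W.
q = ½ρv² = ½ × 1.007 × 33.1² = 551.6 Pa.
Required CL = L/(qS) = 956.48/(551.6·3.26) = 0.5319.
CD = 0.029 + 0.057 × 0.5319² = 0.04512.
D = q·S·CD = 551.6 × 3.26 × 0.04512 = 81.15 N

D = 81.1 N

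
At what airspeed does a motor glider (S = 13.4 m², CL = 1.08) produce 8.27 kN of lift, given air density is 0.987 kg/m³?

v = 34 m/s

L = ½ρv²S·CL ⇒ v = √(2L/(ρ·S·CL))
v = √(2 × 8270 / (0.987 × 13.4 × 1.08)) = √1158 = 34 m/s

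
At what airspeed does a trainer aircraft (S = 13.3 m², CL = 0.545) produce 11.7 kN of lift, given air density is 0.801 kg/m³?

L = ½ρv²S·CL ⇒ v = √(2L/(ρ·S·CL))
v = √(2 × 11700 / (0.801 × 13.3 × 0.545)) = √4030 = 63.5 m/s

v = 63.5 m/s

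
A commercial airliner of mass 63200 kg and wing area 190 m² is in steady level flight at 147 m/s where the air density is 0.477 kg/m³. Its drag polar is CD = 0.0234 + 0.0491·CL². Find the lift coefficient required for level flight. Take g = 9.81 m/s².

Weight W = mg = 63200 × 9.81 = 6.1999×10^5 N; in level flight L = W.
Dynamic pressure q = 0.5 × 0.477 × 147² = 5154 Pa.
Required CL = L/(qS) = 6.1999×10^5/(5154·190) = 0.6332.

CL = 0.633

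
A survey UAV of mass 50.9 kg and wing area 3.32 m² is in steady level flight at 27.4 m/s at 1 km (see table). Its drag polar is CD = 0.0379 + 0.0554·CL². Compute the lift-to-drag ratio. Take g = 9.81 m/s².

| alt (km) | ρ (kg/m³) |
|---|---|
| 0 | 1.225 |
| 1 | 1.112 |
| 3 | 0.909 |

At 1 km, from the table: ρ = 1.112 kg/m³.
In steady level flight, lift balances weight: W = mg = 50.9 × 9.81 = 499.33 N.
Dynamic pressure q = 0.5 × 1.112 × 27.4² = 417.4 Pa.
CL = W/(q·S) = 499.33 / (417.4 × 3.32) = 0.3603.
CD = 0.0379 + 0.0554 × 0.3603² = 0.04509.
L/D = CL/CD = 0.3603 / 0.04509 = 7.99

L/D = 7.99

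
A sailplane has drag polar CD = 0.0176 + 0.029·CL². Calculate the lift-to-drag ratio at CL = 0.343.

CD = 0.0176 + 0.029 × 0.343² = 0.02101
L/D = CL/CD = 0.343 / 0.02101 = 16.3

L/D = 16.3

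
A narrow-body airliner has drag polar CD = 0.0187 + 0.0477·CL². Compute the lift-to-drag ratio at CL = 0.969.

L/D = 15.3

CD = 0.0187 + 0.0477 × 0.969² = 0.06349
L/D = CL/CD = 0.969 / 0.06349 = 15.3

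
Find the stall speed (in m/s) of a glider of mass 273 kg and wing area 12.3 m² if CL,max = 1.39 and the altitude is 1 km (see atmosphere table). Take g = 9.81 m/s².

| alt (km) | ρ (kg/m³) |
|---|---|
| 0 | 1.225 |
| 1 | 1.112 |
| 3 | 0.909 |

V_stall = 16.8 m/s

At 1 km, from the table: ρ = 1.112 kg/m³.
At stall, lift equals weight: L = W = m·g = 273 × 9.81 = 2678 N.
V_stall = √(2W/(ρ·S·CL,max)) = √(2 × 2678 / (1.112 × 12.3 × 1.39))
V_stall = √281.7 = 16.8 m/s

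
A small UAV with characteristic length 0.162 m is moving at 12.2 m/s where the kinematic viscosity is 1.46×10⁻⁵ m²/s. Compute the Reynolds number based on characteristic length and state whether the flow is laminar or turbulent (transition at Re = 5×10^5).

Re = 1.35×10^5 (laminar)

Re = v·c/ν = 12.2 × 0.162 / (1.46×10⁻⁵) = 1.35×10^5
Since 1.35×10^5 < 5×10^5, the flow is laminar.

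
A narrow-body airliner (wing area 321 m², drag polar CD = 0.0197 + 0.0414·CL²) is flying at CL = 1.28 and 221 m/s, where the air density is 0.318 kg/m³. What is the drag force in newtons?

CD = 0.0197 + 0.0414 × 1.28² = 0.08753
D = ½ρv²S·CD = ½ × 0.318 × 221² × 321 × 0.08753 = 2.18×10^5 N

D = 2.18×10^5 N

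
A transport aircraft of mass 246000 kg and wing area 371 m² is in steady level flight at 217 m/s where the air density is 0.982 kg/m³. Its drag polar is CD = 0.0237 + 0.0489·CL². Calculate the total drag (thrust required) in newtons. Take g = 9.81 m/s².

D = 2.36×10^5 N

In steady level flight, lift balances weight: W = mg = 246000 × 9.81 = 2.4133×10^6 N.
q = ½ρv² = ½ × 0.982 × 217² = 23120 Pa.
Required CL = L/(qS) = 2.4133×10^6/(23120·371) = 0.2813.
CD = 0.0237 + 0.0489 × 0.2813² = 0.02757.
D = q·S·CD = 23120 × 371 × 0.02757 = 2.365×10^5 N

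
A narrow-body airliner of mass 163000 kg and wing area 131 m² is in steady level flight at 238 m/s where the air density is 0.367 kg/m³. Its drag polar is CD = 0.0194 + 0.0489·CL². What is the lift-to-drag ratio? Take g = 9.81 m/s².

In steady level flight, lift balances weight: W = mg = 163000 × 9.81 = 1.599×10^6 N.
Dynamic pressure q = 0.5 × 0.367 × 238² = 10390 Pa.
CL = W/(q·S) = 1.599×10^6 / (10390 × 131) = 1.174.
CD = 0.0194 + 0.0489 × 1.174² = 0.08684.
L/D = CL/CD = 1.174 / 0.08684 = 13.5

L/D = 13.5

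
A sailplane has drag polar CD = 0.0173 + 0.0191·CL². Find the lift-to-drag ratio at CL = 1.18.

L/D = 26.9

CD = 0.0173 + 0.0191 × 1.18² = 0.04389
L/D = CL/CD = 1.18 / 0.04389 = 26.9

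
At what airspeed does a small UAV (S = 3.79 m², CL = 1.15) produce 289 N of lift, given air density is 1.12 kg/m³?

L = ½ρv²S·CL ⇒ v = √(2L/(ρ·S·CL))
v = √(2 × 289 / (1.12 × 3.79 × 1.15)) = √118.4 = 10.9 m/s

v = 10.9 m/s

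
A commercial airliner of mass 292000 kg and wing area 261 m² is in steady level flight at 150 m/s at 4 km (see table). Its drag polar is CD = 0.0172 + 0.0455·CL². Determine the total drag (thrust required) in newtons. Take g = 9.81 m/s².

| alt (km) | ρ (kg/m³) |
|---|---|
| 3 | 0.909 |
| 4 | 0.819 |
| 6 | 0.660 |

At 4 km, from the table: ρ = 0.819 kg/m³.
Weight W = mg = 292000 × 9.81 = 2.8645×10^6 N; in level flight L = W.
Dynamic pressure q = 0.5 × 0.819 × 150² = 9214 Pa.
CL = 2W/(ρv²S) = 2×2.8645×10^6/(0.819×150²×261) = 1.191.
CD = 0.0172 + 0.0455 × 1.191² = 0.08176.
D = q·S·CD = 9214 × 261 × 0.08176 = 1.966×10^5 N

D = 1.97×10^5 N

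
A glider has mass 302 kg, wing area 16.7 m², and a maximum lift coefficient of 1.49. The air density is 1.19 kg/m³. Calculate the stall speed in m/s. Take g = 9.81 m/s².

Weight W = mg = 302 × 9.81 = 2963 N.
V_stall = √(2W/(ρ·S·CL,max)) = √(2 × 2963 / (1.19 × 16.7 × 1.49))
V_stall = √200.1 = 14.1 m/s

V_stall = 14.1 m/s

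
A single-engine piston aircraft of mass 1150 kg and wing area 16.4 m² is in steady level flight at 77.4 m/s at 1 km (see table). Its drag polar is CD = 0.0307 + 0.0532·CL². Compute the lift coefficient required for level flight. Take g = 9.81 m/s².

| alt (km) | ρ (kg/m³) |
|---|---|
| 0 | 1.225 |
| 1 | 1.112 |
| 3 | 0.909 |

At 1 km, from the table: ρ = 1.112 kg/m³.
Level flight ⇒ L = W = m·g = 1150 × 9.81 = 11282 N.
q = ½ρv² = ½ × 1.112 × 77.4² = 3331 Pa.
CL = 2W/(ρv²S) = 2×11282/(1.112×77.4²×16.4) = 0.2065.

CL = 0.207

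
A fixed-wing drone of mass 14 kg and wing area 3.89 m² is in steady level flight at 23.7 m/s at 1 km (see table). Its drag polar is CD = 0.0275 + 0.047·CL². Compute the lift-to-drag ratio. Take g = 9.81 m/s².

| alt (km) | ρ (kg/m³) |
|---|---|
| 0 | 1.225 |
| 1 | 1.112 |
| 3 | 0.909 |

At 1 km, from the table: ρ = 1.112 kg/m³.
Weight W = mg = 14 × 9.81 = 137.34 N; in level flight L = W.
q = ½ρv² = ½ × 1.112 × 23.7² = 312.3 Pa.
CL = 2W/(ρv²S) = 2×137.34/(1.112×23.7²×3.89) = 0.1131.
CD = 0.0275 + 0.047 × 0.1131² = 0.0281.
L/D = CL/CD = 0.1131 / 0.0281 = 4.02

L/D = 4.02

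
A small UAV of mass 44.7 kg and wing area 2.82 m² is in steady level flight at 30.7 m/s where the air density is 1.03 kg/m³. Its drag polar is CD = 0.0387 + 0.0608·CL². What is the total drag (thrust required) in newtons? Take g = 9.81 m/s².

D = 61.5 N

In steady level flight, lift balances weight: W = mg = 44.7 × 9.81 = 438.51 N.
Dynamic pressure q = 0.5 × 1.03 × 30.7² = 485.4 Pa.
CL = 2W/(ρv²S) = 2×438.51/(1.03×30.7²×2.82) = 0.3204.
CD = 0.0387 + 0.0608 × 0.3204² = 0.04494.
D = q·S·CD = 485.4 × 2.82 × 0.04494 = 61.51 N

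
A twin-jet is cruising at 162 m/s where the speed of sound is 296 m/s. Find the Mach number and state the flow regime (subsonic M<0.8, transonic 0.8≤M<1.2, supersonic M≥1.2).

M = 0.547 (subsonic)

M = v/a = 162 / 296 = 0.547
M = 0.547 → subsonic.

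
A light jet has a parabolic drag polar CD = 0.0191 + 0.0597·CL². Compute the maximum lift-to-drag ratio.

For CD = CD0 + K·CL², (L/D)max occurs at CL* = √(CD0/K) and equals 1/(2√(K·CD0)).
(L/D)max = 1/(2√(0.0597 × 0.0191)) = 1/(2 × 0.03377) = 14.8

(L/D)max = 14.8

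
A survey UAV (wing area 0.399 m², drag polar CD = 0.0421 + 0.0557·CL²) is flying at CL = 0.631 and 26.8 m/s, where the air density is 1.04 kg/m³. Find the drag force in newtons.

CD = 0.0421 + 0.0557 × 0.631² = 0.06428
D = ½ρv²S·CD = ½ × 1.04 × 26.8² × 0.399 × 0.06428 = 9.58 N

D = 9.58 N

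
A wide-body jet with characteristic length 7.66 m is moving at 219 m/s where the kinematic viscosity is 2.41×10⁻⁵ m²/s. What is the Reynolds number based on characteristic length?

Re = v·c/ν = 219 × 7.66 / (2.41×10⁻⁵) = 6.96×10^7

Re = 6.96×10^7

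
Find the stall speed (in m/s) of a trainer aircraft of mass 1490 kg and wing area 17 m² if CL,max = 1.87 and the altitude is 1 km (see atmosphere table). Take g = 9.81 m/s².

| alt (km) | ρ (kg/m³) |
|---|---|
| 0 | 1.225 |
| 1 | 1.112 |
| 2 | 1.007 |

At 1 km, from the table: ρ = 1.112 kg/m³.
Weight W = mg = 1490 × 9.81 = 14620 N.
From L = ½ρV²S·CL,max = W: V_stall = √(2W/(ρSCL,max)) = √(2·14620/(1.112·17·1.87))
V_stall = √827 = 28.8 m/s

V_stall = 28.8 m/s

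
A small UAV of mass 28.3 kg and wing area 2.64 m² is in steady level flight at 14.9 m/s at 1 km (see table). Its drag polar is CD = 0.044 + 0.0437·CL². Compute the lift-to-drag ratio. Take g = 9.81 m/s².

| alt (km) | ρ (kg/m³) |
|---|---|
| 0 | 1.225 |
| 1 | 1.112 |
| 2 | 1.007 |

L/D = 11.3

At 1 km, from the table: ρ = 1.112 kg/m³.
Level flight ⇒ L = W = m·g = 28.3 × 9.81 = 277.62 N.
q = ½ρv² = ½ × 1.112 × 14.9² = 123.4 Pa.
CL = 2W/(ρv²S) = 2×277.62/(1.112×14.9²×2.64) = 0.8519.
CD = 0.044 + 0.0437 × 0.8519² = 0.07572.
L/D = CL/CD = 0.8519 / 0.07572 = 11.3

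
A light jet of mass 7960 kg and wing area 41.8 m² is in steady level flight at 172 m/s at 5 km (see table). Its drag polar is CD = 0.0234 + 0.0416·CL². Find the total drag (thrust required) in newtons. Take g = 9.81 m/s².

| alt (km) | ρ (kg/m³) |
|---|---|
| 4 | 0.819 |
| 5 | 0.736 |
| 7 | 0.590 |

At 5 km, from the table: ρ = 0.736 kg/m³.
Weight W = mg = 7960 × 9.81 = 78088 N; in level flight L = W.
q = ½ρv² = ½ × 0.736 × 172² = 10890 Pa.
Required CL = L/(qS) = 78088/(10890·41.8) = 0.1716.
CD = 0.0234 + 0.0416 × 0.1716² = 0.02462.
D = q·S·CD = 10890 × 41.8 × 0.02462 = 11210 N

D = 11200 N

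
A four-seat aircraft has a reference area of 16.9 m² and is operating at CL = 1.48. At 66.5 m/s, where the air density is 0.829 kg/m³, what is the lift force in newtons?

L = 45800 N

Dynamic pressure q = ½ρv² = ½ × 0.829 × 66.5² = 1833 Pa.
L = q·S·CL = 1833 × 16.9 × 1.48 = 45800 N ≈ 45.8 kN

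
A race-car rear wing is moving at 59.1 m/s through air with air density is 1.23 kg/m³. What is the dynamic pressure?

q = 2150 Pa

q = ½ρv² = ½ × 1.23 × 59.1² = 2150 Pa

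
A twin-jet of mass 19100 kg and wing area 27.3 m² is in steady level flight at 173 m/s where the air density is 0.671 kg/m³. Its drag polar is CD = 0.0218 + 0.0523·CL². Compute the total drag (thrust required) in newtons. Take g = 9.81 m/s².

Weight W = mg = 19100 × 9.81 = 1.8737×10^5 N; in level flight L = W.
q = ½ρv² = ½ × 0.671 × 173² = 10040 Pa.
CL = 2W/(ρv²S) = 2×1.8737×10^5/(0.671×173²×27.3) = 0.6835.
CD = 0.0218 + 0.0523 × 0.6835² = 0.04623.
D = q·S·CD = 10040 × 27.3 × 0.04623 = 12670 N

D = 12700 N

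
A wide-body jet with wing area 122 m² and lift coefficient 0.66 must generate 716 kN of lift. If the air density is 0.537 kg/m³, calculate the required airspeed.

L = ½ρv²S·CL ⇒ v = √(2L/(ρ·S·CL))
v = √(2 × 7.16×10^5 / (0.537 × 122 × 0.66)) = √33120 = 182 m/s

v = 182 m/s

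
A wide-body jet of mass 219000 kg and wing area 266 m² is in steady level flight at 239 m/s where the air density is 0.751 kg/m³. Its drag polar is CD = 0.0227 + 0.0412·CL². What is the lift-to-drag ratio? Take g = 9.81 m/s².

In steady level flight, lift balances weight: W = mg = 219000 × 9.81 = 2.1484×10^6 N.
Dynamic pressure q = 0.5 × 0.751 × 239² = 21450 Pa.
CL = W/(q·S) = 2.1484×10^6 / (21450 × 266) = 0.3766.
CD = 0.0227 + 0.0412 × 0.3766² = 0.02854.
L/D = CL/CD = 0.3766 / 0.02854 = 13.2

L/D = 13.2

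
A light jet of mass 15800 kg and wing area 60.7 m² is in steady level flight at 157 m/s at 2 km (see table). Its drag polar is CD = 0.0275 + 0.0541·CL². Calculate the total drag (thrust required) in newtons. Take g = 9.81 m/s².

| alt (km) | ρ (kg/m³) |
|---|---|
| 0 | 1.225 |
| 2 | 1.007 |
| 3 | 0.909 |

D = 22400 N

At 2 km, from the table: ρ = 1.007 kg/m³.
In steady level flight, lift balances weight: W = mg = 15800 × 9.81 = 1.55×10^5 N.
Dynamic pressure q = 0.5 × 1.007 × 157² = 12410 Pa.
CL = W/(q·S) = 1.55×10^5 / (12410 × 60.7) = 0.2057.
CD = 0.0275 + 0.0541 × 0.2057² = 0.02979.
D = q·S·CD = 12410 × 60.7 × 0.02979 = 22440 N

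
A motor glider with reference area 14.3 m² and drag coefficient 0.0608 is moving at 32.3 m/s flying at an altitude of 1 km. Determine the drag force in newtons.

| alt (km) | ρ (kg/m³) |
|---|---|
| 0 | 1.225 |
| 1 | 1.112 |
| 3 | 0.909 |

D = 504 N

At 1 km, from the table: ρ = 1.112 kg/m³.
D = ½ρv²S·CD = ½ × 1.112 × 32.3² × 14.3 × 0.0608 = 504 N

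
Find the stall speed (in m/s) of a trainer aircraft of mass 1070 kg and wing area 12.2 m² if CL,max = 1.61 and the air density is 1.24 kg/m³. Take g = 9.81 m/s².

Stall occurs when L = W at CL,max. W = mg = 1070 × 9.81 = 10500 N.
From L = ½ρV²S·CL,max = W: V_stall = √(2W/(ρSCL,max)) = √(2·10500/(1.24·12.2·1.61))
V_stall = √861.9 = 29.4 m/s

V_stall = 29.4 m/s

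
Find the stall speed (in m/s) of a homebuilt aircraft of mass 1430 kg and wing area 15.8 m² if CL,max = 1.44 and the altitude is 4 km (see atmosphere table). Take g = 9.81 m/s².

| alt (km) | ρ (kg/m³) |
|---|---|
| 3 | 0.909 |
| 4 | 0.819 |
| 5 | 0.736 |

At 4 km, from the table: ρ = 0.819 kg/m³.
At stall, lift equals weight: L = W = m·g = 1430 × 9.81 = 14030 N.
V_stall = √(2W/(ρ·S·CL,max)) = √(2 × 14030 / (0.819 × 15.8 × 1.44))
V_stall = √1506 = 38.8 m/s

V_stall = 38.8 m/s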